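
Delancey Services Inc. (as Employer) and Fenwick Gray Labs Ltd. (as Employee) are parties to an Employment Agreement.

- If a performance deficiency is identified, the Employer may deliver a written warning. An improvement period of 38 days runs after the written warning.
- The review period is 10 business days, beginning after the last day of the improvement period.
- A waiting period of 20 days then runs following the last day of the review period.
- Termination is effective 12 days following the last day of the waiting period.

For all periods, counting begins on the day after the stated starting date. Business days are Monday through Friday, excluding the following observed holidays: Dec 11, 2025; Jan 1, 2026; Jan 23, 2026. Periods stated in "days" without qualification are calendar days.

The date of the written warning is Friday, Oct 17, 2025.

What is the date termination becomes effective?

Jan 9, 2026

Adding 38 calendar days to Oct 17, 2025 gives Nov 24, 2025, which is the last day of the improvement period.
From Monday, Nov 24, 2025, 10 business days (Nov 25, Nov 26, Nov 27, Nov 28, Dec 1, Dec 2, Dec 3, Dec 4, Dec 5, Dec 8, skipping weekends) brings us to Monday, Dec 8, 2025, which is the last day of the review period.
Adding 20 calendar days to Dec 8, 2025 gives Dec 28, 2025, which is the last day of the waiting period.
Adding 12 calendar days to Dec 28, 2025 gives Jan 9, 2026, which is the date termination becomes effective.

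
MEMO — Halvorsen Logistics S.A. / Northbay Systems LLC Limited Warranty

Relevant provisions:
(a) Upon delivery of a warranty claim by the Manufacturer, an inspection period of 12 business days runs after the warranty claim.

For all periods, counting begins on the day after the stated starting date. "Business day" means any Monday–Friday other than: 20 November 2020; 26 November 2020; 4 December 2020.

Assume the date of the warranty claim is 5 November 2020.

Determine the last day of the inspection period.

24 November 2020

From Thursday, 5 November 2020, 12 business days (Nov 6, Nov 9, Nov 10, Nov 11, …, Nov 19, Nov 23, Nov 24, skipping weekends and the listed holiday on Nov 20) brings us to Tuesday, 24 November 2020, which is the last day of the inspection period.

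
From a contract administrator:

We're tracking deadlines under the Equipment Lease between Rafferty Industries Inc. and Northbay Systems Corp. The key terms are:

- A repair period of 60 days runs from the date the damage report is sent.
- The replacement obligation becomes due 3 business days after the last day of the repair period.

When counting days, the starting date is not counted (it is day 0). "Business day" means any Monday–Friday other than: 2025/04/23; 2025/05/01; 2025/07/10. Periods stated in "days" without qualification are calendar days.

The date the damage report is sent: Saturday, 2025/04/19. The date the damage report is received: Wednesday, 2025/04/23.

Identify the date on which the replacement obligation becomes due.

The last day of the repair period: 2025/04/19 + 60 days = 2025/06/18.
The date on which the replacement obligation becomes due: counting 3 business days from Wednesday, 2025/06/18 (Jun 19, Jun 20, Jun 23, skipping weekends) reaches Monday, 2025/06/23.

2025/06/23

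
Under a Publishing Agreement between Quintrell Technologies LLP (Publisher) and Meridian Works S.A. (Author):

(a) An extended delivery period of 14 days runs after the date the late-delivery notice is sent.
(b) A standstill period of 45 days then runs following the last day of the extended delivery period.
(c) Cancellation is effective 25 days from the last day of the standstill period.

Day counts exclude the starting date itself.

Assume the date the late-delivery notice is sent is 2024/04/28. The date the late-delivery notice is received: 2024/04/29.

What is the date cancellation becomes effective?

Adding 14 calendar days to 2024/04/28 gives 2024/05/12, which is the last day of the extended delivery period.
The last day of the standstill period: 45 calendar days after 2024/05/12 is 2024/06/26.
Adding 25 calendar days to 2024/06/26 gives 2024/07/21, which is the date cancellation becomes effective.

2024/07/21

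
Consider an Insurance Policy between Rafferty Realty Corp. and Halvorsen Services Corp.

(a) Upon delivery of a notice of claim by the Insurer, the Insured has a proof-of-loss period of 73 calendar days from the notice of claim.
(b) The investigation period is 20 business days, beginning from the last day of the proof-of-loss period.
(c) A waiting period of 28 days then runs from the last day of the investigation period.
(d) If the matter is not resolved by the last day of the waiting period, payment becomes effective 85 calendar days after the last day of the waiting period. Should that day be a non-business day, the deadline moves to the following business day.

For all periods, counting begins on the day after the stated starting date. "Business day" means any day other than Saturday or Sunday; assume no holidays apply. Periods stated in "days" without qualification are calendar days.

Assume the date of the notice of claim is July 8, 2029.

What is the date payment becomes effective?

February 7, 2030

The last day of the proof-of-loss period: July 8, 2029 + 73 days = September 19, 2029.
From Wednesday, September 19, 2029, 20 business days (Sep 20, Sep 21, Sep 24, Sep 25, …, Oct 15, Oct 16, Oct 17, skipping weekends) brings us to Wednesday, October 17, 2029, which is the last day of the investigation period.
Adding 28 calendar days to October 17, 2029 gives November 14, 2029, which is the last day of the waiting period.
The date payment becomes effective: 85 calendar days after November 14, 2029 is February 7, 2030. February 7, 2030 is a Thursday, so no roll-forward applies.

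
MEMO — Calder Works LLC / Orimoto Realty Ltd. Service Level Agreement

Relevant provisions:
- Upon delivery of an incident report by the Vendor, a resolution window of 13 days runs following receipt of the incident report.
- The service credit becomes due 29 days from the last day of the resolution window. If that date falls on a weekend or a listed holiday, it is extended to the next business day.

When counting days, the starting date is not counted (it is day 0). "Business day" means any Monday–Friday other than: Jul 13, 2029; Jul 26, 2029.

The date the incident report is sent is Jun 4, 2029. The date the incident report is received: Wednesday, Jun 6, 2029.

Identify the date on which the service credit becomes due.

Jul 18, 2029

The last day of the resolution window: Jun 6, 2029 + 13 days = Jun 19, 2029.
The date on which the service credit becomes due: 29 calendar days after Jun 19, 2029 is Jul 18, 2029. Jul 18, 2029 is a Wednesday and is not a listed holiday, so no roll-forward applies.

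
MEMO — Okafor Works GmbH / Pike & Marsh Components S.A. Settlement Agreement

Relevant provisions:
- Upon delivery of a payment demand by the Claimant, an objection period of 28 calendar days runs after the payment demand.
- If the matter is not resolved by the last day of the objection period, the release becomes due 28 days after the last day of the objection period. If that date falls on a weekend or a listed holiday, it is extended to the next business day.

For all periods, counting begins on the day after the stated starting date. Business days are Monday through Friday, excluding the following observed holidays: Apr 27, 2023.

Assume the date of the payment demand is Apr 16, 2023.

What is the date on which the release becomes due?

The last day of the objection period: 28 calendar days after Apr 16, 2023 is May 14, 2023.
Adding 28 calendar days to May 14, 2023 gives Jun 11, 2023, which is the date on which the release becomes due. That falls on a Sunday, so it rolls to the next business day, Monday, Jun 12, 2023.

Jun 12, 2023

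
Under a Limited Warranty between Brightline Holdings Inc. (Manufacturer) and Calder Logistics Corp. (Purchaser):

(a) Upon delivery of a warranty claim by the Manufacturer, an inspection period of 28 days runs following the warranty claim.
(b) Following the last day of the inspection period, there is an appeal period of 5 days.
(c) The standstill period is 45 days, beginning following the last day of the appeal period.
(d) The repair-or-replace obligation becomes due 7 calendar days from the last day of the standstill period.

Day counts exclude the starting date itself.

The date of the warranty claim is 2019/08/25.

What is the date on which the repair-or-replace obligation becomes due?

The last day of the inspection period: 2019/08/25 + 28 days = 2019/09/22.
The last day of the appeal period: 5 calendar days after 2019/09/22 is 2019/09/27.
The last day of the standstill period: 45 calendar days after 2019/09/27 is 2019/11/11.
The date on which the repair-or-replace obligation becomes due: 2019/11/11 + 7 days = 2019/11/18.

2019/11/18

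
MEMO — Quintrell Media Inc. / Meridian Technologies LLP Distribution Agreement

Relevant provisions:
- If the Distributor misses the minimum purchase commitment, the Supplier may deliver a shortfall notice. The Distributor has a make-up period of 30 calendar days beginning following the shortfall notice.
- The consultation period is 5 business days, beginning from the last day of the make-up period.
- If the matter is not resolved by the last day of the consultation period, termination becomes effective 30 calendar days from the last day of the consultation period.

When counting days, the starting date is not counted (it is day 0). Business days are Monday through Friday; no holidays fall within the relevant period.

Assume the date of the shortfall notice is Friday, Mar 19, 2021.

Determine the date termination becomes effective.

The last day of the make-up period: Mar 19, 2021 + 30 days = Apr 18, 2021.
The last day of the consultation period: 5 business days after Sunday, Apr 18, 2021, skipping weekends — Apr 19, Apr 20, Apr 21, Apr 22, Apr 23 — lands on Friday, Apr 23, 2021.
Adding 30 calendar days to Apr 23, 2021 gives May 23, 2021, which is the date termination becomes effective.

May 23, 2021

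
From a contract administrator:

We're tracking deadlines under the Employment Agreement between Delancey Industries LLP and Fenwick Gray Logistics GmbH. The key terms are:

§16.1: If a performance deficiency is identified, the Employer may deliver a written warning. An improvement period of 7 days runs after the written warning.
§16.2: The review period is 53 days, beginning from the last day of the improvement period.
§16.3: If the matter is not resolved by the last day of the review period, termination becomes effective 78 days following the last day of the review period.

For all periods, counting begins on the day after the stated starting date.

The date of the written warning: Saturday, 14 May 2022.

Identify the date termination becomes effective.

Adding 7 calendar days to 14 May 2022 gives 21 May 2022, which is the last day of the improvement period.
The last day of the review period: 53 calendar days after 21 May 2022 is 13 July 2022.
Adding 78 calendar days to 13 July 2022 gives 29 September 2022, which is the date termination becomes effective.

29 September 2022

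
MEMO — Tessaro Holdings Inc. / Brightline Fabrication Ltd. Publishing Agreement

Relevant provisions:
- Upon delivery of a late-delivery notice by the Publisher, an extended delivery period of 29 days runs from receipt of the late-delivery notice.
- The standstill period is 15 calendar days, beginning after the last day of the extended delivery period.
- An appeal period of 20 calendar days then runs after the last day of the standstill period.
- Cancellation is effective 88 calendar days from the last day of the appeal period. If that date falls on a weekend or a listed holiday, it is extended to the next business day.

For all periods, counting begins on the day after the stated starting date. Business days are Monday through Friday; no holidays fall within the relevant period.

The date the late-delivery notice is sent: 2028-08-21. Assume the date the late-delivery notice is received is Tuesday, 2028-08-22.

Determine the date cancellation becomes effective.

The last day of the extended delivery period: 29 calendar days after 2028-08-22 is 2028-09-20.
The last day of the standstill period: 15 calendar days after 2028-09-20 is 2028-10-05.
The last day of the appeal period: 20 calendar days after 2028-10-05 is 2028-10-25.
The date cancellation becomes effective: 88 calendar days after 2028-10-25 is 2029-01-21. That falls on a Sunday, so it rolls to the next business day, Monday, 2029-01-22.

2029-01-22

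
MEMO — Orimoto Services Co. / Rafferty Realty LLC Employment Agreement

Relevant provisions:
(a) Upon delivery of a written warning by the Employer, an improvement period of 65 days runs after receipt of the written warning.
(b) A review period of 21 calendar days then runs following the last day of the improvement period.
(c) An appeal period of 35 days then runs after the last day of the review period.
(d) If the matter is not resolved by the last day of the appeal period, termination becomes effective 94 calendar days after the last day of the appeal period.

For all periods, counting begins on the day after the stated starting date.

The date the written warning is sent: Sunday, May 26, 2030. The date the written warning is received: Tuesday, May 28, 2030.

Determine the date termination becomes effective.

Dec 29, 2030

The last day of the improvement period: May 28, 2030 + 65 days = Aug 1, 2030.
Adding 21 calendar days to Aug 1, 2030 gives Aug 22, 2030, which is the last day of the review period.
Adding 35 calendar days to Aug 22, 2030 gives Sep 26, 2030, which is the last day of the appeal period.
The date termination becomes effective: 94 calendar days after Sep 26, 2030 is Dec 29, 2030.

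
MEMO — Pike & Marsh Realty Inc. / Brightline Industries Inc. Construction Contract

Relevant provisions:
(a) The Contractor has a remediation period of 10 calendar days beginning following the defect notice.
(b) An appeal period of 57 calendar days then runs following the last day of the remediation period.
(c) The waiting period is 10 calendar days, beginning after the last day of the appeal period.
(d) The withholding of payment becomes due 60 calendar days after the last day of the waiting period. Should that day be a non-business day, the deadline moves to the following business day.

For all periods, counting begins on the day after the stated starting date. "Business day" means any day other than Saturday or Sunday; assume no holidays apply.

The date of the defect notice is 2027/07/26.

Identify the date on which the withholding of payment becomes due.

2027/12/10

The last day of the remediation period: 2027/07/26 + 10 days = 2027/08/05.
Adding 57 calendar days to 2027/08/05 gives 2027/10/01, which is the last day of the appeal period.
The last day of the waiting period: 2027/10/01 + 10 days = 2027/10/11.
The date on which the withholding of payment becomes due: 2027/10/11 + 60 days = 2027/12/10. 2027/12/10 is a Friday, so no roll-forward applies.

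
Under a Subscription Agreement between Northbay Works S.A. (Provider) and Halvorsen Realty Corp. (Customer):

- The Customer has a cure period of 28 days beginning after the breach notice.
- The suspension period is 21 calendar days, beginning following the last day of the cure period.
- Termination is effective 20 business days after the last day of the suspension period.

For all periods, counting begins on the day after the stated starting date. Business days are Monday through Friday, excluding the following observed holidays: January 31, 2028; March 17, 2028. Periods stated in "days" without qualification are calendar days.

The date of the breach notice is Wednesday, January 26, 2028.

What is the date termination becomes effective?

Adding 28 calendar days to January 26, 2028 gives February 23, 2028, which is the last day of the cure period.
The last day of the suspension period: February 23, 2028 + 21 days = March 15, 2028.
From Wednesday, March 15, 2028, 20 business days (Mar 16, Mar 20, Mar 21, Mar 22, …, Apr 11, Apr 12, Apr 13, skipping weekends and the listed holiday on Mar 17) brings us to Thursday, April 13, 2028, which is the date termination becomes effective.

April 13, 2028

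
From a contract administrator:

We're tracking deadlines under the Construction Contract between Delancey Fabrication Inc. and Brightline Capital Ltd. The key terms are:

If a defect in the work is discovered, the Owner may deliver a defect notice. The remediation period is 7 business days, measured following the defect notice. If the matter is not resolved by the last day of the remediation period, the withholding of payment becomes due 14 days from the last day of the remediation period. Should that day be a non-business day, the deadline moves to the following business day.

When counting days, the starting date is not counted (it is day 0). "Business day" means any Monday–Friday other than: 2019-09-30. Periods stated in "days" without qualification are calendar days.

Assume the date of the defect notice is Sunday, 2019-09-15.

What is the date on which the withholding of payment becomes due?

2019-10-08

The last day of the remediation period: 7 business days after Sunday, 2019-09-15, skipping weekends — Sep 16, Sep 17, Sep 18, Sep 19, Sep 20, Sep 23, Sep 24 — lands on Tuesday, 2019-09-24.
The date on which the withholding of payment becomes due: 14 calendar days after 2019-09-24 is 2019-10-08. 2019-10-08 is a Tuesday and is not a listed holiday, so no roll-forward applies.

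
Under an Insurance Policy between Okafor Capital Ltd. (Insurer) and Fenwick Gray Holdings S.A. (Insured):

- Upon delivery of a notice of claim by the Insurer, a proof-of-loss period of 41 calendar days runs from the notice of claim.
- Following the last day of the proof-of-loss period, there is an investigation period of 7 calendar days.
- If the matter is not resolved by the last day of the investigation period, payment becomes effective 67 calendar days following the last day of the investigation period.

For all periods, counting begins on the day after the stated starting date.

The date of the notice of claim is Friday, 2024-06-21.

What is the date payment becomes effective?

2024-10-14

Adding 41 calendar days to 2024-06-21 gives 2024-08-01, which is the last day of the proof-of-loss period.
Adding 7 calendar days to 2024-08-01 gives 2024-08-08, which is the last day of the investigation period.
The date payment becomes effective: 2024-08-08 + 67 days = 2024-10-14.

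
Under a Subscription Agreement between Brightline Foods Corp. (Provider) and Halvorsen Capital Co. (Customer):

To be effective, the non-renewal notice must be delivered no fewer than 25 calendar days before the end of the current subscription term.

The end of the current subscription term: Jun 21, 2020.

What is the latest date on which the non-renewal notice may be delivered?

Jun 21, 2020 minus 25 days is May 27, 2020.

May 27, 2020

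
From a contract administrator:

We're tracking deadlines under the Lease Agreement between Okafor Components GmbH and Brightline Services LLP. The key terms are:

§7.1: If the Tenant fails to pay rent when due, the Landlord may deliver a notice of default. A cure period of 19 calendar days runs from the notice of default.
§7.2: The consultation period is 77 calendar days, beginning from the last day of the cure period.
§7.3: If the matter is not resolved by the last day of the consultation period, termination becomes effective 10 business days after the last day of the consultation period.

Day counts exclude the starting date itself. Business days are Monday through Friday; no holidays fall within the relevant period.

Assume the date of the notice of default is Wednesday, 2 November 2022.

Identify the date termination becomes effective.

20 February 2023

The last day of the cure period: 2 November 2022 + 19 days = 21 November 2022.
The last day of the consultation period: 21 November 2022 + 77 days = 6 February 2023.
The date termination becomes effective: counting 10 business days from Monday, 6 February 2023 (Feb 7, Feb 8, Feb 9, Feb 10, Feb 13, Feb 14, Feb 15, Feb 16, Feb 17, Feb 20, skipping weekends) reaches Monday, 20 February 2023.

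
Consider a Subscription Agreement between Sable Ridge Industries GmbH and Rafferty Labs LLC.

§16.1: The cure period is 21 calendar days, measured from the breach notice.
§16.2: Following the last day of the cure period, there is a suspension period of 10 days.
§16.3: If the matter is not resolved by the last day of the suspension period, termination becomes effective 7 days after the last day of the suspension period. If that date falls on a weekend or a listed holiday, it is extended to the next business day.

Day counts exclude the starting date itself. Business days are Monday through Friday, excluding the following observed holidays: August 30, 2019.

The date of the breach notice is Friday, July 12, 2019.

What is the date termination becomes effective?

August 19, 2019

The last day of the cure period: 21 calendar days after July 12, 2019 is August 2, 2019.
Adding 10 calendar days to August 2, 2019 gives August 12, 2019, which is the last day of the suspension period.
Adding 7 calendar days to August 12, 2019 gives August 19, 2019, which is the date termination becomes effective. August 19, 2019 is a Monday and is not a listed holiday, so no roll-forward applies.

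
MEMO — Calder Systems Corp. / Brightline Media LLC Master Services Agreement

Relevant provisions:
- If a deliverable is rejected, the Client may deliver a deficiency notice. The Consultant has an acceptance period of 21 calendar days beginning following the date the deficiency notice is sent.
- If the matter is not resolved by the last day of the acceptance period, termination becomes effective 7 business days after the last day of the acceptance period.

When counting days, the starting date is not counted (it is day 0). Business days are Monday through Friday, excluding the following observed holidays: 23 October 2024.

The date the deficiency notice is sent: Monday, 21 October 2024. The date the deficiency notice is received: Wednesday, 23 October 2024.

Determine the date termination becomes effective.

Adding 21 calendar days to 21 October 2024 gives 11 November 2024, which is the last day of the acceptance period.
The date termination becomes effective: 7 business days after Monday, 11 November 2024, skipping weekends — Nov 12, Nov 13, Nov 14, Nov 15, Nov 18, Nov 19, Nov 20 — lands on Wednesday, 20 November 2024.

20 November 2024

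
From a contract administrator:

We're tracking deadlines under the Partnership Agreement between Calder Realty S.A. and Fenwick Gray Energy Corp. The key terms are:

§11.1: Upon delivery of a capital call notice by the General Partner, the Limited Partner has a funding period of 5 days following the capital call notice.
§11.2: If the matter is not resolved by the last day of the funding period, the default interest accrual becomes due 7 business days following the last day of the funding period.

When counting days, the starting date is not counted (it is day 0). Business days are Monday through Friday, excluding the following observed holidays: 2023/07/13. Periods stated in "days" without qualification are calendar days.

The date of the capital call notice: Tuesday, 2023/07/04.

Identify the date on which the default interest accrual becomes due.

2023/07/19

Adding 5 calendar days to 2023/07/04 gives 2023/07/09, which is the last day of the funding period.
The date on which the default interest accrual becomes due: 7 business days after Sunday, 2023/07/09, skipping weekends and the listed holiday on Jul 13 — Jul 10, Jul 11, Jul 12, Jul 14, Jul 17, Jul 18, Jul 19 — lands on Wednesday, 2023/07/19.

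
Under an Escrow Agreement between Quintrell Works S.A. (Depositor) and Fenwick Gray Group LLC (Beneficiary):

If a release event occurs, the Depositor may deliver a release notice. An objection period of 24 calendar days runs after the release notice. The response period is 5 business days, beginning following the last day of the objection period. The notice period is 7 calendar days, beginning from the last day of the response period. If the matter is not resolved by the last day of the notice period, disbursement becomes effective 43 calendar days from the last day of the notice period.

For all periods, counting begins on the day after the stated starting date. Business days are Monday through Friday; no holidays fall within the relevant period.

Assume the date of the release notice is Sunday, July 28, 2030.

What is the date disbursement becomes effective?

October 17, 2030

The last day of the objection period: July 28, 2030 + 24 days = August 21, 2030.
The last day of the response period: 5 business days after Wednesday, August 21, 2030, skipping weekends — Aug 22, Aug 23, Aug 26, Aug 27, Aug 28 — lands on Wednesday, August 28, 2030.
The last day of the notice period: 7 calendar days after August 28, 2030 is September 4, 2030.
Adding 43 calendar days to September 4, 2030 gives October 17, 2030, which is the date disbursement becomes effective.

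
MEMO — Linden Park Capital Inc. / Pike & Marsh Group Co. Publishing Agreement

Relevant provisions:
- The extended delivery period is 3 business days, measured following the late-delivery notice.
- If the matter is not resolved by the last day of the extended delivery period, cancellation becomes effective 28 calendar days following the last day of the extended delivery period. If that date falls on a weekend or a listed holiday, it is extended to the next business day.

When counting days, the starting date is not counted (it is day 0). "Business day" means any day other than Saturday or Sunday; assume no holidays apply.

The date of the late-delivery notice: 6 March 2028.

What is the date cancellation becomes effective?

The last day of the extended delivery period: counting 3 business days from Monday, 6 March 2028 (Mar 7, Mar 8, Mar 9, skipping weekends) reaches Thursday, 9 March 2028.
Adding 28 calendar days to 9 March 2028 gives 6 April 2028, which is the date cancellation becomes effective. 6 April 2028 is a Thursday, so no roll-forward applies.

6 April 2028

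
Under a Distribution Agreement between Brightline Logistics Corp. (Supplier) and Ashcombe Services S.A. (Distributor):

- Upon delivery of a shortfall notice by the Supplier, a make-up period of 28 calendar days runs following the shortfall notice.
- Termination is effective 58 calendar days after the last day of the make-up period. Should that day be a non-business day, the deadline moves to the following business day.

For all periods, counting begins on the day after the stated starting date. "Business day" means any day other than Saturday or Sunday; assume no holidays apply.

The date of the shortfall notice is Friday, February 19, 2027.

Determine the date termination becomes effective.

The last day of the make-up period: February 19, 2027 + 28 days = March 19, 2027.
Adding 58 calendar days to March 19, 2027 gives May 16, 2027, which is the date termination becomes effective. That falls on a Sunday, so it rolls to the next business day, Monday, May 17, 2027.

May 17, 2027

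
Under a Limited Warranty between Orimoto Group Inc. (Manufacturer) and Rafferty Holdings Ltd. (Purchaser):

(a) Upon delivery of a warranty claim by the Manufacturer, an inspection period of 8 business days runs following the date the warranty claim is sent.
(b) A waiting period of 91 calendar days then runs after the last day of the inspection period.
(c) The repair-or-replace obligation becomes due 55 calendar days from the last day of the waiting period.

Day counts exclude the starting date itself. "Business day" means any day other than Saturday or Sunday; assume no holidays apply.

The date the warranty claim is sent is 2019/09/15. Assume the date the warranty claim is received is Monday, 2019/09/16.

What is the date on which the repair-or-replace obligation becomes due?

2020/02/18

The last day of the inspection period: counting 8 business days from Sunday, 2019/09/15 (Sep 16, Sep 17, Sep 18, Sep 19, Sep 20, Sep 23, Sep 24, Sep 25, skipping weekends) reaches Wednesday, 2019/09/25.
The last day of the waiting period: 91 calendar days after 2019/09/25 is 2019/12/25.
The date on which the repair-or-replace obligation becomes due: 2019/12/25 + 55 days = 2020/02/18.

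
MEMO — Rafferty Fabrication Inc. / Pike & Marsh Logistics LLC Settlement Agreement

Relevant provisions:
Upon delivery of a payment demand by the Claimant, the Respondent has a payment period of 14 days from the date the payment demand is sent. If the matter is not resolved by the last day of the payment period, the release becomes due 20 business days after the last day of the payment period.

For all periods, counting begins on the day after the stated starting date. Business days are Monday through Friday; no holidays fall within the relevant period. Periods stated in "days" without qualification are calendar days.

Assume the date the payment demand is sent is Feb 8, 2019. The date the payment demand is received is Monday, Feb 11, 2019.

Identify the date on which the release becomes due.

The last day of the payment period: 14 calendar days after Feb 8, 2019 is Feb 22, 2019.
From Friday, Feb 22, 2019, 20 business days (Feb 25, Feb 26, Feb 27, Feb 28, …, Mar 20, Mar 21, Mar 22, skipping weekends) brings us to Friday, Mar 22, 2019, which is the date on which the release becomes due.

Mar 22, 2019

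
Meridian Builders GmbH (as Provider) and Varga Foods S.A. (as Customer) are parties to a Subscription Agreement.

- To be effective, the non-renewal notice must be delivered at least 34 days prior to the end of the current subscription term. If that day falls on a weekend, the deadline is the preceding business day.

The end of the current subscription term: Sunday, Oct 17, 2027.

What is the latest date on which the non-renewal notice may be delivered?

Sep 13, 2027

Counting back 34 calendar days from Oct 17, 2027 gives Sep 13, 2027. That is a Monday, so no adjustment is needed.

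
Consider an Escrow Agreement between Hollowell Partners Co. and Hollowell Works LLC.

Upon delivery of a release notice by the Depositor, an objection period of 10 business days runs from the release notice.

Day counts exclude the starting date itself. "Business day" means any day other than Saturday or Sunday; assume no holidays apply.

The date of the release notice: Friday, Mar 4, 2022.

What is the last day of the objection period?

Mar 18, 2022

The last day of the objection period: counting 10 business days from Friday, Mar 4, 2022 (Mar 7, Mar 8, Mar 9, Mar 10, Mar 11, Mar 14, Mar 15, Mar 16, Mar 17, Mar 18, skipping weekends) reaches Friday, Mar 18, 2022.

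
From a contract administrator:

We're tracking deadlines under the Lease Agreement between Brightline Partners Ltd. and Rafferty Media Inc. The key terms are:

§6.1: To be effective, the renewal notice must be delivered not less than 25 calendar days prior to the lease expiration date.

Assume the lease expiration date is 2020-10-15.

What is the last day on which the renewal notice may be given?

2020-10-15 minus 25 days is 2020-09-20.

2020-09-20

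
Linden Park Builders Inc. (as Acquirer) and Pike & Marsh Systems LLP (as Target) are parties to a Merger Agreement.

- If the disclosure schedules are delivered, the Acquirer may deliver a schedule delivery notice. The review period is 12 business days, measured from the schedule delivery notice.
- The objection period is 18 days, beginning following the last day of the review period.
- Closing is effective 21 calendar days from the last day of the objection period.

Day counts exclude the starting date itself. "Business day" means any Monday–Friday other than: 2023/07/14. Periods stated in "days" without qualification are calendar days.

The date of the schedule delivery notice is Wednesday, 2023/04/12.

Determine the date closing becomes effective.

From Wednesday, 2023/04/12, 12 business days (Apr 13, Apr 14, Apr 17, Apr 18, …, Apr 26, Apr 27, Apr 28, skipping weekends) brings us to Friday, 2023/04/28, which is the last day of the review period.
Adding 18 calendar days to 2023/04/28 gives 2023/05/16, which is the last day of the objection period.
The date closing becomes effective: 21 calendar days after 2023/05/16 is 2023/06/06.

2023/06/06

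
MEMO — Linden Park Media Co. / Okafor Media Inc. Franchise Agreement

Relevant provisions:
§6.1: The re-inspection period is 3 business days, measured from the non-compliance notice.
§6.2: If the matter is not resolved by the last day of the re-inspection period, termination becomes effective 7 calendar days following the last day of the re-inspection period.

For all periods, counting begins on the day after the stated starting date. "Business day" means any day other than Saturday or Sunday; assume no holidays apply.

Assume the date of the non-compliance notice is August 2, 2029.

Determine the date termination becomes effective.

August 14, 2029

The last day of the re-inspection period: 3 business days after Thursday, August 2, 2029, skipping weekends — Aug 3, Aug 6, Aug 7 — lands on Tuesday, August 7, 2029.
Adding 7 calendar days to August 7, 2029 gives August 14, 2029, which is the date termination becomes effective.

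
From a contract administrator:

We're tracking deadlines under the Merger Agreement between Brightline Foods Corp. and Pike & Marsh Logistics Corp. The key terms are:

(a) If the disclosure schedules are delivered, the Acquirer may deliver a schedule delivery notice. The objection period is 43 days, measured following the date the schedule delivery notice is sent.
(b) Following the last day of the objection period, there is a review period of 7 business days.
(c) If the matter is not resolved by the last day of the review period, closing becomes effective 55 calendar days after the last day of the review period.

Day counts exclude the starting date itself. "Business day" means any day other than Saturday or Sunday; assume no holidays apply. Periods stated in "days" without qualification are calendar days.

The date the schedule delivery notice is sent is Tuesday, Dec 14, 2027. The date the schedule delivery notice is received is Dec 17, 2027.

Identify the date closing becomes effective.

Mar 30, 2028

Adding 43 calendar days to Dec 14, 2027 gives Jan 26, 2028, which is the last day of the objection period.
The last day of the review period: counting 7 business days from Wednesday, Jan 26, 2028 (Jan 27, Jan 28, Jan 31, Feb 1, Feb 2, Feb 3, Feb 4, skipping weekends) reaches Friday, Feb 4, 2028.
The date closing becomes effective: 55 calendar days after Feb 4, 2028 is Mar 30, 2028.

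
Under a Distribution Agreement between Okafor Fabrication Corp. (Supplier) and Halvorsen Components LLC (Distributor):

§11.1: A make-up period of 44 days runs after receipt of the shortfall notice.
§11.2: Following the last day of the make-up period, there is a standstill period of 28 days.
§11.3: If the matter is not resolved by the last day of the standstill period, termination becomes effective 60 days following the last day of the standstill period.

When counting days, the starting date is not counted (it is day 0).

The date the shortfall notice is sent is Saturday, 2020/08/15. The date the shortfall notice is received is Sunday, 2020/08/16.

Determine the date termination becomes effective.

The last day of the make-up period: 2020/08/16 + 44 days = 2020/09/29.
The last day of the standstill period: 28 calendar days after 2020/09/29 is 2020/10/27.
Adding 60 calendar days to 2020/10/27 gives 2020/12/26, which is the date termination becomes effective.

2020/12/26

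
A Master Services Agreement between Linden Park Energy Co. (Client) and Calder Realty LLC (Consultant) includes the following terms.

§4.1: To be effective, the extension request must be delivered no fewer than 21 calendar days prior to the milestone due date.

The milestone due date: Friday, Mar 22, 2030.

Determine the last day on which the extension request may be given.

Counting back 21 calendar days from Mar 22, 2030 gives Mar 1, 2030.

Mar 1, 2030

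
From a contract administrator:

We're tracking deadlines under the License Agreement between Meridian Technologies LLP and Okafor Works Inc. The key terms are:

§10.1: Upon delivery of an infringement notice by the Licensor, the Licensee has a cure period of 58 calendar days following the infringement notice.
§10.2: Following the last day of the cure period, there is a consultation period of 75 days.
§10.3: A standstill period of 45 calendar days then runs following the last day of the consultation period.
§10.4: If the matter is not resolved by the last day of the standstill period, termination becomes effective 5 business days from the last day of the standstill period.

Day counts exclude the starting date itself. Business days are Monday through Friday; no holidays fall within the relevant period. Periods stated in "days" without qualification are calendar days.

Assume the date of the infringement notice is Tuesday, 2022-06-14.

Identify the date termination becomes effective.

2022-12-16

The last day of the cure period: 58 calendar days after 2022-06-14 is 2022-08-11.
Adding 75 calendar days to 2022-08-11 gives 2022-10-25, which is the last day of the consultation period.
The last day of the standstill period: 2022-10-25 + 45 days = 2022-12-09.
The date termination becomes effective: 5 business days after Friday, 2022-12-09, skipping weekends — Dec 12, Dec 13, Dec 14, Dec 15, Dec 16 — lands on Friday, 2022-12-16.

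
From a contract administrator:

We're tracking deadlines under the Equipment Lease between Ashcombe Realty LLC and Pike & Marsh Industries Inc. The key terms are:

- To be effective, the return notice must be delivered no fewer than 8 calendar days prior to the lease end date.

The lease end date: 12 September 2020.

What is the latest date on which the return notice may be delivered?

4 September 2020

12 September 2020 minus 8 days is 4 September 2020.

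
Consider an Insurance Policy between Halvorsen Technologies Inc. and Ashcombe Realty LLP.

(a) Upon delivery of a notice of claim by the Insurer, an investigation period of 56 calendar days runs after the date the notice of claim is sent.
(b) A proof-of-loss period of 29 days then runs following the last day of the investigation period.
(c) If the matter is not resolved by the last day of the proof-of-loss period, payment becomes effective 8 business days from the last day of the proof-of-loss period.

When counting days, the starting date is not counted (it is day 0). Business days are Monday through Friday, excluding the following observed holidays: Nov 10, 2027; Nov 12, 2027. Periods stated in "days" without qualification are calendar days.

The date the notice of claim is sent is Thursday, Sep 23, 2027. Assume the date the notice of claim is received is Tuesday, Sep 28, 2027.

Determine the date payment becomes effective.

Dec 29, 2027

The last day of the investigation period: Sep 23, 2027 + 56 days = Nov 18, 2027.
The last day of the proof-of-loss period: 29 calendar days after Nov 18, 2027 is Dec 17, 2027.
From Friday, Dec 17, 2027, 8 business days (Dec 20, Dec 21, Dec 22, Dec 23, Dec 24, Dec 27, Dec 28, Dec 29, skipping weekends) brings us to Wednesday, Dec 29, 2027, which is the date payment becomes effective.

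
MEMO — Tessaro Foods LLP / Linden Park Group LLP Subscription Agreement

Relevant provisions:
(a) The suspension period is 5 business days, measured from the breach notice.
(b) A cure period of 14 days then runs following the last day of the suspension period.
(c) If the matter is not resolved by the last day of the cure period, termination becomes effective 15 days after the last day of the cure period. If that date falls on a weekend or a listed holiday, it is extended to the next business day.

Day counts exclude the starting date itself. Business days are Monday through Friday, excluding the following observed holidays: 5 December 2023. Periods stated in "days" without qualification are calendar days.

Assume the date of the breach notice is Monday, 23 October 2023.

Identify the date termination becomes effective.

28 November 2023

From Monday, 23 October 2023, 5 business days (Oct 24, Oct 25, Oct 26, Oct 27, Oct 30, skipping weekends) brings us to Monday, 30 October 2023, which is the last day of the suspension period.
Adding 14 calendar days to 30 October 2023 gives 13 November 2023, which is the last day of the cure period.
Adding 15 calendar days to 13 November 2023 gives 28 November 2023, which is the date termination becomes effective. 28 November 2023 is a Tuesday and is not a listed holiday, so no roll-forward applies.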